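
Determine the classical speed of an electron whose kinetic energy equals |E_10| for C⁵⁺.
1.31e+06 m/s (or 0.43784% of c)

The binding energy at n = 10 for C⁵⁺ is:
E_10 = -13.6057 × 6²/10² = -4.8980520 eV
|E_10| = 4.8980520 eV

Convert to Joules:
KE = 4.8980520 eV × (1.602177 × 10⁻¹⁹ J/eV) = 7.8475e-19 J

Using KE = ½mv²:
v = √(2·KE/m_e)
v = √(2 × 7.8475e-19 J / 9.10938 × 10⁻³¹ kg)
v = 1.31e+06 m/s

This is approximately 0.43784% the speed of light.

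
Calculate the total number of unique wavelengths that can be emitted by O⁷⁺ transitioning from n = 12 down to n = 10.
3

The electron can occupy levels n = 10, 11, ..., 12 during de-excitation — that is m = 12 - 10 + 1 = 3 distinct levels.

The number of distinct spectral lines equals the number of ways to choose 2 of these m levels (each pair gives one possible emission transition):

Number of lines = m(m-1)/2 = 3×2/2 = 3

These correspond to all possible transitions between the 3 levels:
12 → 11, 12 → 10, 11 → 10

Each transition produces a photon with a unique energy (and thus wavelength). This count does not depend on Z.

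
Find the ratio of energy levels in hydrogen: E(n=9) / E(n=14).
2.4198

Using E_n = -13.6057 Z² / n² eV with Z = 1:

E_9 = -13.6057 / 9² = -13.6057 / 81 = -0.1679716049 eV
E_14 = -13.6057 / 14² = -13.6057 / 196 = -0.0694168367 eV

The ratio is:
E_9/E_14 = (-0.1679716049) / (-0.0694168367)
E_9/E_14 = (-13.6057/81) / (-13.6057/196)
E_9/E_14 = 196/81
E_9/E_14 = 2.4198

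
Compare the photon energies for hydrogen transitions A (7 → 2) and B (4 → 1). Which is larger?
4 → 1

Calculate the energy for each transition:

Transition 7 → 2:
ΔE₁ = |E_2 - E_7| = |-13.6057/2² - (-13.6057/7²)|
ΔE₁ = |-3.4014250000 - (-0.2776673469)| = 3.1237577 eV

Transition 4 → 1:
ΔE₂ = |E_1 - E_4| = |-13.6057/1² - (-13.6057/4²)|
ΔE₂ = |-13.6057000000 - (-0.8503562500)| = 12.7553438 eV

Since 12.7553438 eV > 3.1237577 eV, the transition 4 → 1 emits the more energetic photon.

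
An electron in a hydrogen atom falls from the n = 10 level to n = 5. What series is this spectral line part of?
Pfund series

The spectral series in hydrogen are named based on the final (lower) energy level:
- Lyman series: n_final = 1 (ultraviolet)
- Balmer series: n_final = 2 (visible/near-UV)
- Paschen series: n_final = 3 (infrared)
- Brackett series: n_final = 4 (infrared)
- Pfund series: n_final = 5 (far infrared)

Since this transition ends at n = 5, it belongs to the Pfund series.

For reference, this 10 → 5 line has photon energy
ΔE = 13.6057 eV × (1/5² - 1/10²) = 0.40817100000 eV,
corresponding to wavelength λ = hc/ΔE = 1239.84 eV·nm / 0.40817100000 eV = 3037.55044 nm in the far infrared region.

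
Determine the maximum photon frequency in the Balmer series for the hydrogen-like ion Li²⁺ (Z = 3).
7.40215e+15 Hz

The series limit corresponds to the transition from n = ∞ to n = 2.
This is the highest energy (shortest wavelength) transition in the Balmer series.

E_∞ = 0 eV
E_2 = -13.6057 × 3² / 2² = -30.6128250 eV

Energy at series limit:
ΔE = E_∞ - E_2 = 0 - (-30.6128250) = 30.6128250 eV
E = 30.6128250 eV × (1.602177 × 10⁻¹⁹ J/eV) = 4.9047164e-18 J
f = E/h = 4.9047164e-18 J / (6.62607 × 10⁻³⁴ J·s) = 7.40215e+15 Hz

This energy equals the ionization energy from the n = 2 state of Li²⁺.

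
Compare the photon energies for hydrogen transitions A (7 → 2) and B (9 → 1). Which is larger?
9 → 1

Calculate the energy for each transition:

Transition 7 → 2:
ΔE₁ = |E_2 - E_7| = |-13.6057/2² - (-13.6057/7²)|
ΔE₁ = |-3.40142500 - (-0.27766735)| = 3.12376 eV

Transition 9 → 1:
ΔE₂ = |E_1 - E_9| = |-13.6057/1² - (-13.6057/9²)|
ΔE₂ = |-13.60570000 - (-0.16797160)| = 13.43773 eV

Since 13.43773 eV > 3.12376 eV, the transition 9 → 1 emits the more energetic photon.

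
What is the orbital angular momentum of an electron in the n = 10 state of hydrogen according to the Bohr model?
1.05457e-33 J·s (or 10ℏ)

In the Bohr model, angular momentum is quantized:
L = nℏ

where ℏ = h/(2π) = 1.0545718e-34 J·s

For n = 10:
L = 10 × 1.0545718e-34 J·s
L = 1.05457e-33 J·s

This can also be written as L = 10ℏ.
The angular momentum is an integer multiple of the reduced Planck constant.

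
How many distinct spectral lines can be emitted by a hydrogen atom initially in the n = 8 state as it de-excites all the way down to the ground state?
28

The electron can occupy levels n = 1, 2, ..., 8 during de-excitation — that is m = 8 - 1 + 1 = 8 distinct levels.

The number of distinct spectral lines equals the number of ways to choose 2 of these m levels (each pair gives one possible emission transition):

Number of lines = m(m-1)/2 = 8×7/2 = 28

These correspond to all possible transitions between the 8 levels:
8 → 7, 8 → 6, 8 → 5, 8 → 4, 8 → 3, 8 → 2, 8 → 1, 7 → 6...

Each transition produces a photon with a unique energy (and thus wavelength). This count does not depend on Z.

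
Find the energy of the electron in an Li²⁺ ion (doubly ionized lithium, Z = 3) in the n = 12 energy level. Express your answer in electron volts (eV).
-0.85036 eV

The energy levels of a hydrogen-like atom are given by:
E_n = -13.6057 Z² / n² eV  (with Z = 3 for Li²⁺)

For n = 12:
E_12 = -13.6057 × 3² / 12²
E_12 = -13.6057 × 9 / 144
E_12 = -0.85036 eV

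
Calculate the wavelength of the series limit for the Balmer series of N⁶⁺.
7.438899 nm

The series limit corresponds to the transition from n = ∞ to n = 2.
This is the highest energy (shortest wavelength) transition in the Balmer series.

E_∞ = 0 eV
E_2 = -13.6057 × 7² / 2² = -166.66982500 eV

Energy at series limit:
ΔE = E_∞ - E_2 = 0 - (-166.66982500) = 166.66982500 eV
λ = hc/E = 1239.84 eV·nm / 166.66982500 eV = 7.438899 nm

This energy equals the ionization energy from the n = 2 state of N⁶⁺.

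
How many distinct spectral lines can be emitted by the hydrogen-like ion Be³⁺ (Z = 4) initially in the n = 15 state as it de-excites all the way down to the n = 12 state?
6

The electron can occupy levels n = 12, 13, ..., 15 during de-excitation — that is m = 15 - 12 + 1 = 4 distinct levels.

The number of distinct spectral lines equals the number of ways to choose 2 of these m levels (each pair gives one possible emission transition):

Number of lines = m(m-1)/2 = 4×3/2 = 6

These correspond to all possible transitions between the 4 levels:
15 → 14, 15 → 13, 15 → 12, 14 → 13, 14 → 12, 13 → 12

Each transition produces a photon with a unique energy (and thus wavelength). This count does not depend on Z.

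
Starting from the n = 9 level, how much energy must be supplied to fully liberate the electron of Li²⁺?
1.51174 eV

The ionization energy is the energy needed to remove the electron completely (n → ∞).

For a hydrogen-like ion with Z = 3, E_n = -13.6057 Z² / n² eV.

At n = 9: E_9 = -13.6057 × 3² / 9² = -1.51174444 eV
At n = ∞: E_∞ = 0 eV

Ionization energy = E_∞ - E_9 = 0 - (-1.51174444) = 1.51174444 eV
Ionization energy ≈ 1.51174 eV

This is also called the binding energy of the electron in state n = 9.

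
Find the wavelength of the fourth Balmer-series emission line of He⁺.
102.5173 nm

The lines of a series are numbered from the longest wavelength (smallest ΔE) outward; the fourth line is the transition from n = n_f + 4 to n_f.
The Balmer series has all transitions ending at n_f = 2.

For He⁺ (Z = 2), the fourth line (δ-line) is the jump from n = 6 to n = 2:
E_6 = -13.6057 × 2² / 6² = -1.5117444 eV
E_2 = -13.6057 × 2² / 2² = -13.6057000 eV
ΔE = E_6 - E_2 = 12.0939556 eV

λ = hc/E = 1239.84 eV·nm / 12.0939556 eV
λ = 102.5173 nm

This is the δ-line of the Balmer series in He⁺.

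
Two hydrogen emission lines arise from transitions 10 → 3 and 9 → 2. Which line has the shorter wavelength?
9 → 2

Calculate the energy for each transition:

Transition 10 → 3:
ΔE₁ = |E_3 - E_10| = |-13.6057/3² - (-13.6057/10²)|
ΔE₁ = |-1.5117444444 - (-0.1360570000)| = 1.3756874 eV

Transition 9 → 2:
ΔE₂ = |E_2 - E_9| = |-13.6057/2² - (-13.6057/9²)|
ΔE₂ = |-3.4014250000 - (-0.1679716049)| = 3.2334534 eV

Since 3.2334534 eV > 1.3756874 eV, the transition 9 → 2 emits the more energetic photon.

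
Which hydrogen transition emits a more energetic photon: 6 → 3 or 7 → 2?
7 → 2

Calculate the energy for each transition:

Transition 6 → 3:
ΔE₁ = |E_3 - E_6| = |-13.6057/3² - (-13.6057/6²)|
ΔE₁ = |-1.51174444 - (-0.37793611)| = 1.13381 eV

Transition 7 → 2:
ΔE₂ = |E_2 - E_7| = |-13.6057/2² - (-13.6057/7²)|
ΔE₂ = |-3.40142500 - (-0.27766735)| = 3.12376 eV

Since 3.12376 eV > 1.13381 eV, the transition 7 → 2 emits the more energetic photon.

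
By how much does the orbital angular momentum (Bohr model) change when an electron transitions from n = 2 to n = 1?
1.05e-34 J·s (or 1ℏ)

In the Bohr model, L_n = nℏ where ℏ = 1.0546e-34 J·s.

L_2 = 2ℏ = 2.1092e-34 J·s
L_1 = 1ℏ = 1.0546e-34 J·s

ΔL = L_2 - L_1 = (2 - 1)ℏ = 1ℏ
ΔL = 1 × 1.0546e-34 J·s = 1.05e-34 J·s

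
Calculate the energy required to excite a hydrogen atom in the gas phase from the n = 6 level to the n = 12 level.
0.283 eV

The energy levels of a hydrogen-like atom are E_n = -13.6057 eV / n².

Energy at n = 6: E_6 = -13.6057 / 6² = -0.377936 eV
Energy at n = 12: E_12 = -13.6057 / 12² = -0.094484 eV

The excitation energy is the difference:
ΔE = E_12 - E_6
ΔE = -0.094484 - (-0.377936)
ΔE = 0.283 eV

Since this is positive, energy must be absorbed (photon absorption).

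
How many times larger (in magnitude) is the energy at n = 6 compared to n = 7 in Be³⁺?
1.3611

Using E_n = -13.6057 Z² / n² eV with Z = 4:

E_6 = -13.6057 × 4² / 6² = -217.6912 / 36 = -6.0469777778 eV
E_7 = -13.6057 × 4² / 7² = -217.6912 / 49 = -4.4426775510 eV

The ratio is:
E_6/E_7 = (-6.0469777778) / (-4.4426775510)
E_6/E_7 = (-217.6912/36) / (-217.6912/49)
E_6/E_7 = 49/36
E_6/E_7 = 1.3611
(Note: the Z² factors cancel in the ratio.)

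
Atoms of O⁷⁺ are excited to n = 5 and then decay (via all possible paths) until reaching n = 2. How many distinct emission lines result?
6

The electron can occupy levels n = 2, 3, ..., 5 during de-excitation — that is m = 5 - 2 + 1 = 4 distinct levels.

The number of distinct spectral lines equals the number of ways to choose 2 of these m levels (each pair gives one possible emission transition):

Number of lines = m(m-1)/2 = 4×3/2 = 6

These correspond to all possible transitions between the 4 levels:
5 → 4, 5 → 3, 5 → 2, 4 → 3, 4 → 2, 3 → 2

Each transition produces a photon with a unique energy (and thus wavelength). This count does not depend on Z.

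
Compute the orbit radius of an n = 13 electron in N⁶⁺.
1.27759 nm (or 12.77585 Å)

The Bohr radius formula is:
r_n = n² a₀ / Z

where a₀ = 0.05291772 nm is the Bohr radius.

For N⁶⁺ (Z = 7) at n = 13:
r_13 = 13² × 0.05291772 nm / 7
r_13 = 169 × 0.05291772 nm / 7
r_13 = 8.943095 nm / 7
r_13 = 1.27759 nm

The electron orbits at approximately 1.27759 nm from the nucleus.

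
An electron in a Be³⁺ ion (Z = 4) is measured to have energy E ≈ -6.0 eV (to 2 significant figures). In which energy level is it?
n = 6

The exact energy levels follow E_n = -13.6057 Z² / n² eV with Z = 4.

The measured value (-6.0 eV) is reported to only 2 significant figures, so we must test candidate n values and see which one matches to that precision.

Candidate energies:
  n = 4:  E = -13.6057 × 4² / 4² = -13.60570 eV
  n = 5:  E = -13.6057 × 4² / 5² = -8.70765 eV
  n = 6:  E = -13.6057 × 4² / 6² = -6.04698 eV  ← matches
  n = 7:  E = -13.6057 × 4² / 7² = -4.44268 eV
  n = 8:  E = -13.6057 × 4² / 8² = -3.40143 eV

Checking against the measurement of -6.0 eV (2 sig figs), only n = 6 agrees:
E_6 = -6.04698 eV, which rounds to -6.0 eV ✓

Therefore n = 6.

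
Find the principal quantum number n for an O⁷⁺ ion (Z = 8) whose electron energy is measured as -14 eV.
n = 8

The exact energy levels follow E_n = -13.6057 Z² / n² eV with Z = 8.

The measured value (-14 eV) is reported to only 2 significant figures, so we must test candidate n values and see which one matches to that precision.

Candidate energies:
  n = 6:  E = -13.6057 × 8² / 6² = -24.18791 eV
  n = 7:  E = -13.6057 × 8² / 7² = -17.77071 eV
  n = 8:  E = -13.6057 × 8² / 8² = -13.60570 eV  ← matches
  n = 9:  E = -13.6057 × 8² / 9² = -10.75018 eV
  n = 10:  E = -13.6057 × 8² / 10² = -8.70765 eV

Checking against the measurement of -14 eV (2 sig figs), only n = 8 agrees:
E_8 = -13.60570 eV, which rounds to -14 eV ✓

Therefore n = 8.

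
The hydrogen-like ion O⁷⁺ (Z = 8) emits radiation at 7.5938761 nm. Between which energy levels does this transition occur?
n = 4 → n = 2

First, find the photon energy from the wavelength (hc = 1239.84 eV·nm):
E = hc/λ = 1239.84 eV·nm / 7.5938761 nm = 163.26840 eV

The energy levels of O⁷⁺ satisfy E_n = -13.6057 × 8² / n² eV, so an emission n_i → n_f releases
ΔE = 13.6057 × 8² × (1/n_f² − 1/n_i²) eV.

Setting ΔE equal to the photon energy:
1/n_f² − 1/n_i² = 163.26840 / (13.6057 × 8²) = 0.18750000

Since 1/n_i² must be positive, we need 1/n_f² > 0.18750000, i.e. n_f ≤ 2. For each allowed n_f, solve n_i = (1/n_f² − 0.18750000)^(−1/2) and check whether it is a whole number:
  n_f = 1: 1/n_i² = 1.00000000 − 0.18750000 = 0.81250000 → n_i = 1.109  (not an integer) ✗
  n_f = 2: 1/n_i² = 0.25000000 − 0.18750000 = 0.06250000 → n_i = 4.000  → integer, n_i = 4 ✓

Only n_f = 2 gives an integer upper level, n_i = 4.

The transition is from n = 4 to n = 2 (emission).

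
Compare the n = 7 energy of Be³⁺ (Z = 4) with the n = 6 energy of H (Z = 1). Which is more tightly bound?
Be³⁺ at n = 7 (E = -4.4427 eV)

Using E_n = -13.6057 Z² / n² eV:

Be³⁺ (Z = 4) at n = 7:
E = -13.6057 × 4² / 7² = -13.6057 × 16 / 49 = -4.4426776 eV

H (Z = 1) at n = 6:
E = -13.6057 × 1² / 6² = -13.6057 × 1 / 36 = -0.3779361 eV

Since -4.4426776 eV < -0.3779361 eV,
Be³⁺ at n = 7 is more tightly bound (requires more energy to ionize).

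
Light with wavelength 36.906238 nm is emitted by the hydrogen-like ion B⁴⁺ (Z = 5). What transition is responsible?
n = 9 → n = 3

First, find the photon energy from the wavelength (hc = 1239.84 eV·nm):
E = hc/λ = 1239.84 eV·nm / 36.906238 nm = 33.594321 eV

The energy levels of B⁴⁺ satisfy E_n = -13.6057 × 5² / n² eV, so an emission n_i → n_f releases
ΔE = 13.6057 × 5² × (1/n_f² − 1/n_i²) eV.

Setting ΔE equal to the photon energy:
1/n_f² − 1/n_i² = 33.594321 / (13.6057 × 5²) = 0.098765432

Since 1/n_i² must be positive, we need 1/n_f² > 0.098765432, i.e. n_f ≤ 3. For each allowed n_f, solve n_i = (1/n_f² − 0.098765432)^(−1/2) and check whether it is a whole number:
  n_f = 1: 1/n_i² = 1.000000000 − 0.098765432 = 0.901234568 → n_i = 1.053  (not an integer) ✗
  n_f = 2: 1/n_i² = 0.250000000 − 0.098765432 = 0.151234568 → n_i = 2.571  (not an integer) ✗
  n_f = 3: 1/n_i² = 0.111111111 − 0.098765432 = 0.012345679 → n_i = 9.000  → integer, n_i = 9 ✓

Only n_f = 3 gives an integer upper level, n_i = 9.

The transition is from n = 9 to n = 3 (emission).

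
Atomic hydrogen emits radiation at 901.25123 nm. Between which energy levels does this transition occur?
n = 10 → n = 3

First, find the photon energy from the wavelength (hc = 1239.84 eV·nm):
E = hc/λ = 1239.84 eV·nm / 901.25123 nm = 1.3756874 eV

The energy levels of hydrogen satisfy E_n = -13.6057 / n² eV, so an emission n_i → n_f releases
ΔE = 13.6057 × (1/n_f² − 1/n_i²) eV.

Setting ΔE equal to the photon energy:
1/n_f² − 1/n_i² = 1.3756874 / 13.6057 = 0.10111111

Since 1/n_i² must be positive, we need 1/n_f² > 0.10111111, i.e. n_f ≤ 3. For each allowed n_f, solve n_i = (1/n_f² − 0.10111111)^(−1/2) and check whether it is a whole number:
  n_f = 1: 1/n_i² = 1.00000000 − 0.10111111 = 0.89888889 → n_i = 1.055  (not an integer) ✗
  n_f = 2: 1/n_i² = 0.25000000 − 0.10111111 = 0.14888889 → n_i = 2.592  (not an integer) ✗
  n_f = 3: 1/n_i² = 0.11111111 − 0.10111111 = 0.01000000 → n_i = 10.000  → integer, n_i = 10 ✓

Only n_f = 3 gives an integer upper level, n_i = 10.

The transition is from n = 10 to n = 3 (emission).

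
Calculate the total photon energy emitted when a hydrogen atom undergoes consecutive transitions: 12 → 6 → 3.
1.4173 eV

The energy levels of hydrogen are E_n = -13.6057 / n² eV.

First transition (12 → 6):
ΔE₁ = |E_6 - E_12|
ΔE₁ = |-0.3779361111 - (-0.0944840278)| = 0.2834521 eV

Second transition (6 → 3):
ΔE₂ = |E_3 - E_6|
ΔE₂ = |-1.5117444444 - (-0.3779361111)| = 1.1338083 eV

Total energy released:
E_total = ΔE₁ + ΔE₂ = 0.2834521 + 1.1338083 = 1.4173 eV

Note: This equals the direct transition 12 → 3: 1.4173 eV ✓
Energy is conserved regardless of the path taken.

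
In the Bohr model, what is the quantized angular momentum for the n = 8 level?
8.4366e-34 J·s (or 8ℏ)

In the Bohr model, angular momentum is quantized:
L = nℏ

where ℏ = h/(2π) = 1.054572e-34 J·s

For n = 8:
L = 8 × 1.054572e-34 J·s
L = 8.4366e-34 J·s

This can also be written as L = 8ℏ.
The angular momentum is an integer multiple of the reduced Planck constant.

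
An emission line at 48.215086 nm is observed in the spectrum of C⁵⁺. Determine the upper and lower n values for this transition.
n = 10 → n = 4

First, find the photon energy from the wavelength (hc = 1239.84 eV·nm):
E = hc/λ = 1239.84 eV·nm / 48.215086 nm = 25.714773 eV

The energy levels of C⁵⁺ satisfy E_n = -13.6057 × 6² / n² eV, so an emission n_i → n_f releases
ΔE = 13.6057 × 6² × (1/n_f² − 1/n_i²) eV.

Setting ΔE equal to the photon energy:
1/n_f² − 1/n_i² = 25.714773 / (13.6057 × 6²) = 0.052500000

Since 1/n_i² must be positive, we need 1/n_f² > 0.052500000, i.e. n_f ≤ 4. For each allowed n_f, solve n_i = (1/n_f² − 0.052500000)^(−1/2) and check whether it is a whole number:
  n_f = 1: 1/n_i² = 1.000000000 − 0.052500000 = 0.947500000 → n_i = 1.027  (not an integer) ✗
  n_f = 2: 1/n_i² = 0.250000000 − 0.052500000 = 0.197500000 → n_i = 2.250  (not an integer) ✗
  n_f = 3: 1/n_i² = 0.111111111 − 0.052500000 = 0.058611111 → n_i = 4.131  (not an integer) ✗
  n_f = 4: 1/n_i² = 0.062500000 − 0.052500000 = 0.010000000 → n_i = 10.000  → integer, n_i = 10 ✓

Only n_f = 4 gives an integer upper level, n_i = 10.

The transition is from n = 10 to n = 4 (emission).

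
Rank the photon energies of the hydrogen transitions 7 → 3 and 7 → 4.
7 → 3

Calculate the energy for each transition:

Transition 7 → 3:
ΔE₁ = |E_3 - E_7| = |-13.6057/3² - (-13.6057/7²)|
ΔE₁ = |-1.51174444 - (-0.27766735)| = 1.23408 eV

Transition 7 → 4:
ΔE₂ = |E_4 - E_7| = |-13.6057/4² - (-13.6057/7²)|
ΔE₂ = |-0.85035625 - (-0.27766735)| = 0.57269 eV

Since 1.23408 eV > 0.57269 eV, the transition 7 → 3 emits the more energetic photon.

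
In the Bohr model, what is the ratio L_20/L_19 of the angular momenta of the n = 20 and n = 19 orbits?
1.05263

In the Bohr model, L_n = nℏ, so the ratio is purely the ratio of quantum numbers:

L_20/L_19 = 20ℏ / 19ℏ = 20/19 = 1.05263

The angular momentum scales linearly with n.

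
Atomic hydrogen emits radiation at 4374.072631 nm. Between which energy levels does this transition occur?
n = 12 → n = 6

First, find the photon energy from the wavelength (hc = 1239.84 eV·nm):
E = hc/λ = 1239.84 eV·nm / 4374.072631 nm = 0.28345208 eV

The energy levels of hydrogen satisfy E_n = -13.6057 / n² eV, so an emission n_i → n_f releases
ΔE = 13.6057 × (1/n_f² − 1/n_i²) eV.

Setting ΔE equal to the photon energy:
1/n_f² − 1/n_i² = 0.28345208 / 13.6057 = 0.020833333

Since 1/n_i² must be positive, we need 1/n_f² > 0.020833333, i.e. n_f ≤ 6. For each allowed n_f, solve n_i = (1/n_f² − 0.020833333)^(−1/2) and check whether it is a whole number:
  n_f = 1: 1/n_i² = 1.000000000 − 0.020833333 = 0.979166667 → n_i = 1.011  (not an integer) ✗
  n_f = 2: 1/n_i² = 0.250000000 − 0.020833333 = 0.229166667 → n_i = 2.089  (not an integer) ✗
  n_f = 3: 1/n_i² = 0.111111111 − 0.020833333 = 0.090277778 → n_i = 3.328  (not an integer) ✗
  n_f = 4: 1/n_i² = 0.062500000 − 0.020833333 = 0.041666667 → n_i = 4.899  (not an integer) ✗
  n_f = 5: 1/n_i² = 0.040000000 − 0.020833333 = 0.019166667 → n_i = 7.223  (not an integer) ✗
  n_f = 6: 1/n_i² = 0.027777778 − 0.020833333 = 0.006944445 → n_i = 12.000  → integer, n_i = 12 ✓

Only n_f = 6 gives an integer upper level, n_i = 12.

The transition is from n = 12 to n = 6 (emission).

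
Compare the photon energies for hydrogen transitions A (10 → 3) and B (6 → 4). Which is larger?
10 → 3

Calculate the energy for each transition:

Transition 10 → 3:
ΔE₁ = |E_3 - E_10| = |-13.6057/3² - (-13.6057/10²)|
ΔE₁ = |-1.511744444444 - (-0.136057000000)| = 1.375687444 eV

Transition 6 → 4:
ΔE₂ = |E_4 - E_6| = |-13.6057/4² - (-13.6057/6²)|
ΔE₂ = |-0.850356250000 - (-0.377936111111)| = 0.472420139 eV

Since 1.375687444 eV > 0.472420139 eV, the transition 10 → 3 emits the more energetic photon.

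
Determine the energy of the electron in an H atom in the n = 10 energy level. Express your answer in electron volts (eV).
-0.136 eV

The energy levels of a hydrogen-like atom are given by:
E_n = -13.6057 eV / n²

For n = 10:
E_10 = -13.6057 eV / 10²
E_10 = -13.6057 eV / 100
E_10 = -0.136 eV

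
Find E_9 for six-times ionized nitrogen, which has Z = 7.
-8.23061 eV

For hydrogen-like ions, the energy levels scale with Z²:
E_n = -13.6057 Z² / n² eV

For N⁶⁺ (Z = 7) at n = 9:
E_9 = -13.6057 × 7² / 9²
E_9 = -13.6057 × 49 / 81
E_9 = -666.6793 / 81
E_9 = -8.23061 eV

The energy is 49 times more negative than hydrogen at the same n due to the stronger nuclear charge.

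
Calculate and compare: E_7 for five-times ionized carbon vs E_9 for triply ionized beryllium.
C⁵⁺ at n = 7 (E = -9.996024 eV)

Using E_n = -13.6057 Z² / n² eV:

C⁵⁺ (Z = 6) at n = 7:
E = -13.6057 × 6² / 7² = -13.6057 × 36 / 49 = -9.996024490 eV

Be³⁺ (Z = 4) at n = 9:
E = -13.6057 × 4² / 9² = -13.6057 × 16 / 81 = -2.687545679 eV

Since -9.996024490 eV < -2.687545679 eV,
C⁵⁺ at n = 7 is more tightly bound (requires more energy to ionize).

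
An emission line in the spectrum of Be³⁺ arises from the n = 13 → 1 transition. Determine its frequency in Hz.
5.23260e+16 Hz

First, find the transition energy:
E_13 = -13.6057 × 4² / 13² = -1.288114 eV
E_1 = -13.6057 × 4² / 1² = -217.691200 eV
|ΔE| = |E_1 - E_13| = 216.403086 eV

Convert to Joules: E = 216.403086 eV × (1.602177 × 10⁻¹⁹ J/eV) = 3.4671605e-17 J

Using E = hf:
f = E/h = 3.4671605e-17 J / (6.62607 × 10⁻³⁴ J·s)
f = 5.23260e+16 Hz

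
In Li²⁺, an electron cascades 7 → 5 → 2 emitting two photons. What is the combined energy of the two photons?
28.11382 eV

The energy levels of Li²⁺ are E_n = -13.6057 × 3² / n² eV.

First transition (7 → 5):
ΔE₁ = |E_5 - E_7|
ΔE₁ = |-4.89805200000 - (-2.49900612245)| = 2.39904588 eV

Second transition (5 → 2):
ΔE₂ = |E_2 - E_5|
ΔE₂ = |-30.61282500000 - (-4.89805200000)| = 25.71477300 eV

Total energy released:
E_total = ΔE₁ + ΔE₂ = 2.39904588 + 25.71477300 = 28.11382 eV

Note: This equals the direct transition 7 → 2: 28.11382 eV ✓
Energy is conserved regardless of the path taken.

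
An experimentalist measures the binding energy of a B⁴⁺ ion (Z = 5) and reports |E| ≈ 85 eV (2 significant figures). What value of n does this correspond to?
n = 2

The exact energy levels follow E_n = -13.6057 Z² / n² eV with Z = 5.

The measured value (-85 eV) is reported to only 2 significant figures, so we must test candidate n values and see which one matches to that precision.

Candidate energies:
  n = 1:  E = -13.6057 × 5² / 1² = -340.14250 eV
  n = 2:  E = -13.6057 × 5² / 2² = -85.03563 eV  ← matches
  n = 3:  E = -13.6057 × 5² / 3² = -37.79361 eV
  n = 4:  E = -13.6057 × 5² / 4² = -21.25891 eV

Checking against the measurement of -85 eV (2 sig figs), only n = 2 agrees:
E_2 = -85.03563 eV, which rounds to -85 eV ✓

Therefore n = 2.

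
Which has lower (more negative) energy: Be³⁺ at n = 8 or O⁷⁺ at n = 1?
O⁷⁺ at n = 1 (E = -870.76 eV)

Using E_n = -13.6057 Z² / n² eV:

Be³⁺ (Z = 4) at n = 8:
E = -13.6057 × 4² / 8² = -13.6057 × 16 / 64 = -3.40143 eV

O⁷⁺ (Z = 8) at n = 1:
E = -13.6057 × 8² / 1² = -13.6057 × 64 / 1 = -870.76480 eV

Since -870.76480 eV < -3.40143 eV,
O⁷⁺ at n = 1 is more tightly bound (requires more energy to ionize).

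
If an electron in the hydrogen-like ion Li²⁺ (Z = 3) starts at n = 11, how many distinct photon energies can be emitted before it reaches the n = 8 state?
6

The electron can occupy levels n = 8, 9, ..., 11 during de-excitation — that is m = 11 - 8 + 1 = 4 distinct levels.

The number of distinct spectral lines equals the number of ways to choose 2 of these m levels (each pair gives one possible emission transition):

Number of lines = m(m-1)/2 = 4×3/2 = 6

These correspond to all possible transitions between the 4 levels:
11 → 10, 11 → 9, 11 → 8, 10 → 9, 10 → 8, 9 → 8

Each transition produces a photon with a unique energy (and thus wavelength). This count does not depend on Z.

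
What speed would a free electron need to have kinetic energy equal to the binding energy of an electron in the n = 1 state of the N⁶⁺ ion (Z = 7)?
1.53138e+07 m/s (or 5.1081% of c)

The binding energy at n = 1 for N⁶⁺ is:
E_1 = -13.6057 × 7²/1² = -666.679300 eV
|E_1| = 666.679300 eV

Convert to Joules:
KE = 666.679300 eV × (1.602177 × 10⁻¹⁹ J/eV) = 1.0681382e-16 J

Using KE = ½mv²:
v = √(2·KE/m_e)
v = √(2 × 1.0681382e-16 J / 9.10938 × 10⁻³¹ kg)
v = 1.53138e+07 m/s

This is approximately 5.1081% the speed of light.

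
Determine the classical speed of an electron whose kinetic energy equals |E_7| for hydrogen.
3.12528e+05 m/s (or 0.104248% of c)

The binding energy at n = 7 for hydrogen is:
E_7 = -13.6057/7² = -0.277667347 eV
|E_7| = 0.277667347 eV

Convert to Joules:
KE = 0.277667347 eV × (1.602177 × 10⁻¹⁹ J/eV) = 4.4487224e-20 J

Using KE = ½mv²:
v = √(2·KE/m_e)
v = √(2 × 4.4487224e-20 J / 9.10938 × 10⁻³¹ kg)
v = 3.12528e+05 m/s

This is approximately 0.104248% the speed of light.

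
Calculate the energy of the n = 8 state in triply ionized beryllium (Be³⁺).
-3.401425 eV

For hydrogen-like ions, the energy levels scale with Z²:
E_n = -13.6057 Z² / n² eV

For Be³⁺ (Z = 4) at n = 8:
E_8 = -13.6057 × 4² / 8²
E_8 = -13.6057 × 16 / 64
E_8 = -217.6912 / 64
E_8 = -3.401425 eV

The energy is 16 times more negative than hydrogen at the same n due to the stronger nuclear charge.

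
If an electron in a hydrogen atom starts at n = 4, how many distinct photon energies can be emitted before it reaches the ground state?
6

The electron can occupy levels n = 1, 2, ..., 4 during de-excitation — that is m = 4 - 1 + 1 = 4 distinct levels.

The number of distinct spectral lines equals the number of ways to choose 2 of these m levels (each pair gives one possible emission transition):

Number of lines = m(m-1)/2 = 4×3/2 = 6

These correspond to all possible transitions between the 4 levels:
4 → 3, 4 → 2, 4 → 1, 3 → 2, 3 → 1, 2 → 1

Each transition produces a photon with a unique energy (and thus wavelength). This count does not depend on Z.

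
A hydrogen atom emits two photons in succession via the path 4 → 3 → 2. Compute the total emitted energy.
2.55 eV

The energy levels of hydrogen are E_n = -13.6057 / n² eV.

First transition (4 → 3):
ΔE₁ = |E_3 - E_4|
ΔE₁ = |-1.51174444 - (-0.85035625)| = 0.66139 eV

Second transition (3 → 2):
ΔE₂ = |E_2 - E_3|
ΔE₂ = |-3.40142500 - (-1.51174444)| = 1.88968 eV

Total energy released:
E_total = ΔE₁ + ΔE₂ = 0.66139 + 1.88968 = 2.55 eV

Note: This equals the direct transition 4 → 2: 2.55 eV ✓
Energy is conserved regardless of the path taken.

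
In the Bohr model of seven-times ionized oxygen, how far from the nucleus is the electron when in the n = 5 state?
0.16537 nm (or 1.65368 Å)

The Bohr radius formula is:
r_n = n² a₀ / Z

where a₀ = 0.05291772 nm is the Bohr radius.

For O⁷⁺ (Z = 8) at n = 5:
r_5 = 5² × 0.05291772 nm / 8
r_5 = 25 × 0.05291772 nm / 8
r_5 = 1.322943 nm / 8
r_5 = 0.16537 nm

The electron orbits at approximately 0.16537 nm from the nucleus.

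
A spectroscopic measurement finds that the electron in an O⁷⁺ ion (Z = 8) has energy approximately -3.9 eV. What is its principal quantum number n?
n = 15

The exact energy levels follow E_n = -13.6057 Z² / n² eV with Z = 8.

The measured value (-3.9 eV) is reported to only 2 significant figures, so we must test candidate n values and see which one matches to that precision.

Candidate energies:
  n = 13:  E = -13.6057 × 8² / 13² = -5.15245 eV
  n = 14:  E = -13.6057 × 8² / 14² = -4.44268 eV
  n = 15:  E = -13.6057 × 8² / 15² = -3.87007 eV  ← matches
  n = 16:  E = -13.6057 × 8² / 16² = -3.40143 eV
  n = 17:  E = -13.6057 × 8² / 17² = -3.01303 eV

Checking against the measurement of -3.9 eV (2 sig figs), only n = 15 agrees:
E_15 = -3.87007 eV, which rounds to -3.9 eV ✓

Therefore n = 15.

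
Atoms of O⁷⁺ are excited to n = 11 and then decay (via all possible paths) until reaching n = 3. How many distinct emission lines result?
36

The electron can occupy levels n = 3, 4, ..., 11 during de-excitation — that is m = 11 - 3 + 1 = 9 distinct levels.

The number of distinct spectral lines equals the number of ways to choose 2 of these m levels (each pair gives one possible emission transition):

Number of lines = m(m-1)/2 = 9×8/2 = 36

These correspond to all possible transitions between the 9 levels:
11 → 10, 11 → 9, 11 → 8, 11 → 7, 11 → 6, 11 → 5, 11 → 4, 11 → 3...

Each transition produces a photon with a unique energy (and thus wavelength). This count does not depend on Z.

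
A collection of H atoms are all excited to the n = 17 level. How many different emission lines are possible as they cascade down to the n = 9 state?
36

The electron can occupy levels n = 9, 10, ..., 17 during de-excitation — that is m = 17 - 9 + 1 = 9 distinct levels.

The number of distinct spectral lines equals the number of ways to choose 2 of these m levels (each pair gives one possible emission transition):

Number of lines = m(m-1)/2 = 9×8/2 = 36

These correspond to all possible transitions between the 9 levels:
17 → 16, 17 → 15, 17 → 14, 17 → 13, 17 → 12, 17 → 11, 17 → 10, 17 → 9...

Each transition produces a photon with a unique energy (and thus wavelength). This count does not depend on Z.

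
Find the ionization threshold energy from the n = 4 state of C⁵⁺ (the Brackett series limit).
30.61283 eV

The series limit corresponds to the transition from n = ∞ to n = 4.
This is the highest energy (shortest wavelength) transition in the Brackett series.

E_∞ = 0 eV
E_4 = -13.6057 × 6² / 4² = -30.61283 eV

Energy at series limit:
ΔE = E_∞ - E_4 = 0 - (-30.61283) = 30.61283 eV

This energy equals the ionization energy from the n = 4 state of C⁵⁺.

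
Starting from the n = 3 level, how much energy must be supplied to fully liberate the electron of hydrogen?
1.51174 eV

The ionization energy is the energy needed to remove the electron completely (n → ∞).

For hydrogen, E_n = -13.6057 eV / n².

At n = 3: E_3 = -13.6057 / 3² = -1.51174444 eV
At n = ∞: E_∞ = 0 eV

Ionization energy = E_∞ - E_3 = 0 - (-1.51174444) = 1.51174444 eV
Ionization energy ≈ 1.51174 eV

This is also called the binding energy of the electron in state n = 3.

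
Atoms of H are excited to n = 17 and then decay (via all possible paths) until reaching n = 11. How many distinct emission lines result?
21

The electron can occupy levels n = 11, 12, ..., 17 during de-excitation — that is m = 17 - 11 + 1 = 7 distinct levels.

The number of distinct spectral lines equals the number of ways to choose 2 of these m levels (each pair gives one possible emission transition):

Number of lines = m(m-1)/2 = 7×6/2 = 21

These correspond to all possible transitions between the 7 levels:
17 → 16, 17 → 15, 17 → 14, 17 → 13, 17 → 12, 17 → 11, 16 → 15, 16 → 14...

Each transition produces a photon with a unique energy (and thus wavelength). This count does not depend on Z.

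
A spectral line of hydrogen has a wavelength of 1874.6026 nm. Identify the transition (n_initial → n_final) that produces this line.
n = 4 → n = 3

First, find the photon energy from the wavelength (hc = 1239.84 eV·nm):
E = hc/λ = 1239.84 eV·nm / 1874.6026 nm = 0.66138818 eV

The energy levels of hydrogen satisfy E_n = -13.6057 / n² eV, so an emission n_i → n_f releases
ΔE = 13.6057 × (1/n_f² − 1/n_i²) eV.

Setting ΔE equal to the photon energy:
1/n_f² − 1/n_i² = 0.66138818 / 13.6057 = 0.048611110

Since 1/n_i² must be positive, we need 1/n_f² > 0.048611110, i.e. n_f ≤ 4. For each allowed n_f, solve n_i = (1/n_f² − 0.048611110)^(−1/2) and check whether it is a whole number:
  n_f = 1: 1/n_i² = 1.000000000 − 0.048611110 = 0.951388890 → n_i = 1.025  (not an integer) ✗
  n_f = 2: 1/n_i² = 0.250000000 − 0.048611110 = 0.201388890 → n_i = 2.228  (not an integer) ✗
  n_f = 3: 1/n_i² = 0.111111111 − 0.048611110 = 0.062500001 → n_i = 4.000  → integer, n_i = 4 ✓
  n_f = 4: 1/n_i² = 0.062500000 − 0.048611110 = 0.013888890 → n_i = 8.485  (not an integer) ✗

Only n_f = 3 gives an integer upper level, n_i = 4.

The transition is from n = 4 to n = 3 (emission).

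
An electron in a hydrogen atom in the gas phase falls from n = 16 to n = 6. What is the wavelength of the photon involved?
3817.37 nm

First, find the transition energy using E_n = -13.6057 / n² eV:
E_16 = -13.6057 / 16² = -0.05314727 eV
E_6 = -13.6057 / 6² = -0.37793611 eV

Photon energy: |ΔE| = |E_6 - E_16| = 0.32478884 eV

Convert to wavelength using E = hc/λ with hc = 1239.84 eV·nm:
λ = hc/E = 1239.84 eV·nm / 0.32478884 eV
λ = 3817.37 nm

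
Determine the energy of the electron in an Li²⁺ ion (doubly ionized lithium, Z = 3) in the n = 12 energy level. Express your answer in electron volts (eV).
-0.850 eV

The energy levels of a hydrogen-like atom are given by:
E_n = -13.6057 Z² / n² eV  (with Z = 3 for Li²⁺)

For n = 12:
E_12 = -13.6057 × 3² / 12²
E_12 = -13.6057 × 9 / 144
E_12 = -0.850 eV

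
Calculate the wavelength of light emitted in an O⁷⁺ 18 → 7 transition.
82.20 nm

First, find the transition energy using E_n = -13.6057 Z² / n² eV:
E_18 = -13.6057 × 8² / 18² = -2.6875 eV
E_7 = -13.6057 × 8² / 7² = -17.7707 eV

Photon energy: |ΔE| = |E_7 - E_18| = 15.0832 eV

Convert to wavelength using E = hc/λ with hc = 1239.84 eV·nm:
λ = hc/E = 1239.84 eV·nm / 15.0832 eV
λ = 82.20 nm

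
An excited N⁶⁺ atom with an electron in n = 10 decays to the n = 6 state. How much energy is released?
11.852 eV

The energy levels are E_n = -13.6057 Z² eV / n².

Energy at n = 10: E_10 = -13.6057 × 7² / 10² = -6.666793 eV
Energy at n = 6: E_6 = -13.6057 × 7² / 6² = -18.518869 eV

For emission (electron falling to lower state), the photon energy is:
E_photon = E_10 - E_6 = |-6.666793 - (-18.518869)|
E_photon = 11.852 eV

This energy is carried away by the emitted photon.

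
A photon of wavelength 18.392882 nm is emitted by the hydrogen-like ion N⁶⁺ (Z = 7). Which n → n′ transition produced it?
n = 10 → n = 3

First, find the photon energy from the wavelength (hc = 1239.84 eV·nm):
E = hc/λ = 1239.84 eV·nm / 18.392882 nm = 67.408686 eV

The energy levels of N⁶⁺ satisfy E_n = -13.6057 × 7² / n² eV, so an emission n_i → n_f releases
ΔE = 13.6057 × 7² × (1/n_f² − 1/n_i²) eV.

Setting ΔE equal to the photon energy:
1/n_f² − 1/n_i² = 67.408686 / (13.6057 × 7²) = 0.10111111

Since 1/n_i² must be positive, we need 1/n_f² > 0.10111111, i.e. n_f ≤ 3. For each allowed n_f, solve n_i = (1/n_f² − 0.10111111)^(−1/2) and check whether it is a whole number:
  n_f = 1: 1/n_i² = 1.00000000 − 0.10111111 = 0.89888889 → n_i = 1.055  (not an integer) ✗
  n_f = 2: 1/n_i² = 0.25000000 − 0.10111111 = 0.14888889 → n_i = 2.592  (not an integer) ✗
  n_f = 3: 1/n_i² = 0.11111111 − 0.10111111 = 0.01000000 → n_i = 10.000  → integer, n_i = 10 ✓

Only n_f = 3 gives an integer upper level, n_i = 10.

The transition is from n = 10 to n = 3 (emission).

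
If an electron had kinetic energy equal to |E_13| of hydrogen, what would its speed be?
1.6828e+05 m/s (or 0.06% of c)

The binding energy at n = 13 for hydrogen is:
E_13 = -13.6057/13² = -0.080507101 eV
|E_13| = 0.080507101 eV

Convert to Joules:
KE = 0.080507101 eV × (1.602177 × 10⁻¹⁹ J/eV) = 1.289866e-20 J

Using KE = ½mv²:
v = √(2·KE/m_e)
v = √(2 × 1.289866e-20 J / 9.10938 × 10⁻³¹ kg)
v = 1.6828e+05 m/s

This is approximately 0.06% the speed of light.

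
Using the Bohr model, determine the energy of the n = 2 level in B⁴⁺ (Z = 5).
-85.0356 eV

For hydrogen-like ions, the energy levels scale with Z²:
E_n = -13.6057 Z² / n² eV

For B⁴⁺ (Z = 5) at n = 2:
E_2 = -13.6057 × 5² / 2²
E_2 = -13.6057 × 25 / 4
E_2 = -340.1425 / 4
E_2 = -85.0356 eV

The energy is 25 times more negative than hydrogen at the same n due to the stronger nuclear charge.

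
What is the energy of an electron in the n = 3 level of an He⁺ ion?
-6.04698 eV

For hydrogen-like ions, the energy levels scale with Z²:
E_n = -13.6057 Z² / n² eV

For He⁺ (Z = 2) at n = 3:
E_3 = -13.6057 × 2² / 3²
E_3 = -13.6057 × 4 / 9
E_3 = -54.4228 / 9
E_3 = -6.04698 eV

The energy is 4 times more negative than hydrogen at the same n due to the stronger nuclear charge.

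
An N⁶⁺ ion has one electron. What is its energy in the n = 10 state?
-6.667 eV

For hydrogen-like ions, the energy levels scale with Z²:
E_n = -13.6057 Z² / n² eV

For N⁶⁺ (Z = 7) at n = 10:
E_10 = -13.6057 × 7² / 10²
E_10 = -13.6057 × 49 / 100
E_10 = -666.6793 / 100
E_10 = -6.667 eV

The energy is 49 times more negative than hydrogen at the same n due to the stronger nuclear charge.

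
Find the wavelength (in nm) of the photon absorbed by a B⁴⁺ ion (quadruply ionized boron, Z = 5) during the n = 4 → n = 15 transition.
62.7857 nm

First, find the transition energy using E_n = -13.6057 Z² / n² eV:
E_4 = -13.6057 × 5² / 4² = -21.258906 eV
E_15 = -13.6057 × 5² / 15² = -1.511744 eV

Photon energy: |ΔE| = |E_15 - E_4| = 19.747162 eV

Convert to wavelength using E = hc/λ with hc = 1239.84 eV·nm:
λ = hc/E = 1239.84 eV·nm / 19.747162 eV
λ = 62.7857 nm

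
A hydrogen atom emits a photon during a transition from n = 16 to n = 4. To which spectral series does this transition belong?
Brackett series

The spectral series in hydrogen are named based on the final (lower) energy level:
- Lyman series: n_final = 1 (ultraviolet)
- Balmer series: n_final = 2 (visible/near-UV)
- Paschen series: n_final = 3 (infrared)
- Brackett series: n_final = 4 (infrared)
- Pfund series: n_final = 5 (far infrared)

Since this transition ends at n = 4, it belongs to the Brackett series.

For reference, this 16 → 4 line has photon energy
ΔE = 13.6057 eV × (1/4² - 1/16²) = 0.79720898438 eV,
corresponding to wavelength λ = hc/ΔE = 1239.84 eV·nm / 0.79720898438 eV = 1555.22582 nm in the infrared region.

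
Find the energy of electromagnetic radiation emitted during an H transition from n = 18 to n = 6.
0.335943 eV

The energy levels are E_n = -13.6057 eV / n².

Energy at n = 18: E_18 = -13.6057 / 18² = -0.041992901 eV
Energy at n = 6: E_6 = -13.6057 / 6² = -0.377936111 eV

For emission (electron falling to lower state), the photon energy is:
E_photon = E_18 - E_6 = |-0.041992901 - (-0.377936111)|
E_photon = 0.335943 eV

This energy is carried away by the emitted photon.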